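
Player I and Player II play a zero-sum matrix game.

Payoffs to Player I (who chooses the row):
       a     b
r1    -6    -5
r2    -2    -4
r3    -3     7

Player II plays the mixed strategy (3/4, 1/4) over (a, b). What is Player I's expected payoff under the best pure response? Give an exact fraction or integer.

r1: (-6)·(3/4) + (-5)·(1/4) = -23/4.
r2: (-2)·(3/4) + (-4)·(1/4) = -5/2.
r3: (-3)·(3/4) + (7)·(1/4) = -1/2.
The best pure response is r3 with expected payoff -1/2.

-1/2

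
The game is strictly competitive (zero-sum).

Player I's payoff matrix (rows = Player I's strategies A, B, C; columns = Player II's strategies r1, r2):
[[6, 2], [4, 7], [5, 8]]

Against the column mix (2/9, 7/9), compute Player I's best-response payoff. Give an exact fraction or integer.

A: (6)·(2/9) + (2)·(7/9) = 26/9.
B: (4)·(2/9) + (7)·(7/9) = 19/3.
C: (5)·(2/9) + (8)·(7/9) = 22/3.
The best pure response is C with expected payoff 22/3.

22/3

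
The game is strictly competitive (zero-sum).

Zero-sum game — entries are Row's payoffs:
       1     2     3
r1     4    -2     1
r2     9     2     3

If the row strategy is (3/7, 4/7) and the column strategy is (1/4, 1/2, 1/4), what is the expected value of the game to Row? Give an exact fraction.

Against (1/4, 1/2, 1/4), each row's expected payoff is r1: 1/4; r2: 4.
Taking the (3/7, 4/7)-weighted average: (3/7)·(1/4) + (4/7)·(4) = 67/28.

67/28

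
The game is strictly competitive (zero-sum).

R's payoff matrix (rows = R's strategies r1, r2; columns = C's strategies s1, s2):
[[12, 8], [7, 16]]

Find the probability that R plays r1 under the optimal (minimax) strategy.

9/13

Row minima are 8 and 7, so R's maximin is 8; column maxima are 12 and 16, so C's minimax is 12. These differ, so the equilibrium is in mixed strategies.
Let R play r1 with probability p. C is indifferent when 12p + 7(1−p) = 8p + 16(1−p), giving p = 9/13.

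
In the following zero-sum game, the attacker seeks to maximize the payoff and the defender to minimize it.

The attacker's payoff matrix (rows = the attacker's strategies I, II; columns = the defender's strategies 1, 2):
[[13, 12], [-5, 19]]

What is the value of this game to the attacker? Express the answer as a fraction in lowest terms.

Row minima are 12 and -5, so the attacker's maximin is 12; column maxima are 13 and 19, so the defender's minimax is 13. These differ, so the equilibrium is in mixed strategies.
Let the attacker play I with probability p. The defender is indifferent when 13p − 5(1−p) = 12p + 19(1−p), giving p = 24/25.
Let the defender play 1 with probability q. The attacker is indifferent when 13q + 12(1−q) = −5q + 19(1−q), giving q = 7/25.
The value is 13·(7/25) + (12)·(18/25) = 307/25.

307/25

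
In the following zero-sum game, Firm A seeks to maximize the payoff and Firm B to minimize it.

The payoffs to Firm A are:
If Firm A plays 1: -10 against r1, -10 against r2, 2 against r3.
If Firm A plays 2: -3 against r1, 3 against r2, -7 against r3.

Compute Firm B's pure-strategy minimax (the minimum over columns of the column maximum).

The worst case (largest entry) in each column is r1: -3, r2: 3, r3: 2.
The best (smallest) of these is -3.

-3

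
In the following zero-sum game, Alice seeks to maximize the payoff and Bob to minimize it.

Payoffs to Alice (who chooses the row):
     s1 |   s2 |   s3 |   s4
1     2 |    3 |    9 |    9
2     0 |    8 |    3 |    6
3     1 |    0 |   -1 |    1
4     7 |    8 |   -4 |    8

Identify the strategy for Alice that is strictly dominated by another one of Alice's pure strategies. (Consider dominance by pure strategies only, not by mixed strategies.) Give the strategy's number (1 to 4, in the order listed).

3

Compare 3 with 1: 2 > 1, 3 > 0, 9 > -1, 9 > 1.
So 1 strictly dominates 3 for Alice; 3 is strictly dominated.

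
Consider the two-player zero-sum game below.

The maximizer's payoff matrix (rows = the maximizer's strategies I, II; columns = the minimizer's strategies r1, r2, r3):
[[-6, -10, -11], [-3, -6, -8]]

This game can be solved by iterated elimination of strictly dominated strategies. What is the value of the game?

Row I is strictly dominated by row II (-3>-6, -6>-10, -8>-11); eliminate I.
Column r1 is strictly dominated by r2 for the minimizer (-6<-3); eliminate r1.
Column r2 is strictly dominated by r3 for the minimizer (-8<-6); eliminate r2.
Only (II, r3) remains, with payoff -8.

-8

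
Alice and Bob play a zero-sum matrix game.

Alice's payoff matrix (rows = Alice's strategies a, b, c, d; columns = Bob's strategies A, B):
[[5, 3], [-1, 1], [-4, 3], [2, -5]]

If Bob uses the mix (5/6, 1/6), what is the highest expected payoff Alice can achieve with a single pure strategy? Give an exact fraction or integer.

14/3

a: (5)·(5/6) + (3)·(1/6) = 14/3.
b: (-1)·(5/6) + (1)·(1/6) = -2/3.
c: (-4)·(5/6) + (3)·(1/6) = -17/6.
d: (2)·(5/6) + (-5)·(1/6) = 5/6.
The best pure response is a with expected payoff 14/3.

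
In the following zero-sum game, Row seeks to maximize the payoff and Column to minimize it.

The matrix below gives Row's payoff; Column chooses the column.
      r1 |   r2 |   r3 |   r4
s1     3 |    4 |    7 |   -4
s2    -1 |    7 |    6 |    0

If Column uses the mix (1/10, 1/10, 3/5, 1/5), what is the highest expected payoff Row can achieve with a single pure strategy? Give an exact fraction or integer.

21/5

s1: (3)·(1/10) + (4)·(1/10) + (7)·(3/5) + (-4)·(1/5) = 41/10.
s2: (-1)·(1/10) + (7)·(1/10) + (6)·(3/5) + (0)·(1/5) = 21/5.
The best pure response is s2 with expected payoff 21/5.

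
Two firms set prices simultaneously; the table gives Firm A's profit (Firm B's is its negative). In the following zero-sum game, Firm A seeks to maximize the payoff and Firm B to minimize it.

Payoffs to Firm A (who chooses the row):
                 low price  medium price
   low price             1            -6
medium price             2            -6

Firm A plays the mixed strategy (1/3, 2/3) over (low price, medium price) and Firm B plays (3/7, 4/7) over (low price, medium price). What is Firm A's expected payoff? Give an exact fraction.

Against (3/7, 4/7), each row's expected payoff is low price: -3; medium price: -18/7.
Taking the (1/3, 2/3)-weighted average: (1/3)·(-3) + (2/3)·(-18/7) = -19/7.

-19/7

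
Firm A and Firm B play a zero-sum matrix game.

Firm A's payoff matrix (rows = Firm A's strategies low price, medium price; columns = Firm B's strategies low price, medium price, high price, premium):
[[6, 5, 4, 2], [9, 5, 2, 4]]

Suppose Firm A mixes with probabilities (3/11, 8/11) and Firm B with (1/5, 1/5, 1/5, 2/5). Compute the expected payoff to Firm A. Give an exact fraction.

249/55

Against (1/5, 1/5, 1/5, 2/5), each row's expected payoff is low price: 19/5; medium price: 24/5.
Taking the (3/11, 8/11)-weighted average: (3/11)·(19/5) + (8/11)·(24/5) = 249/55.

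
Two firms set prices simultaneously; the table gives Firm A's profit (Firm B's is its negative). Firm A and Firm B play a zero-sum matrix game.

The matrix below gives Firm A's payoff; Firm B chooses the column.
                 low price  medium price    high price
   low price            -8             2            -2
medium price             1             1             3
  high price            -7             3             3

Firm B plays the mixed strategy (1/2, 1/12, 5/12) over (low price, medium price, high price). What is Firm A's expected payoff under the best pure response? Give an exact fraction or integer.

low price: (-8)·(1/2) + (2)·(1/12) + (-2)·(5/12) = -14/3.
medium price: (1)·(1/2) + (1)·(1/12) + (3)·(5/12) = 11/6.
high price: (-7)·(1/2) + (3)·(1/12) + (3)·(5/12) = -2.
The best pure response is medium price with expected payoff 11/6.

11/6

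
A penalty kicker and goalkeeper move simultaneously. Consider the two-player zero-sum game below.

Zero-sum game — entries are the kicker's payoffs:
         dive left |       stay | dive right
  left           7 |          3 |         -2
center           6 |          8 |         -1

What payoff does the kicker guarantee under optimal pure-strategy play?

Row minima: -2, -1 → the kicker's maximin is -1.
Column maxima: 7, 8, -1 → the goalkeeper's minimax is -1.
They coincide at (center, dive right), so the value is -1.

-1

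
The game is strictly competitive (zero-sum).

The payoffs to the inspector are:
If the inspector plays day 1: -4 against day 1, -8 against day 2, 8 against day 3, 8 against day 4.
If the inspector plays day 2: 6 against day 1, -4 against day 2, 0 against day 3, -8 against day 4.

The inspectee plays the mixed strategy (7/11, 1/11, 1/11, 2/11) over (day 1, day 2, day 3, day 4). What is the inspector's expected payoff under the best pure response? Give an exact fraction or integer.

2

day 1: (-4)·(7/11) + (-8)·(1/11) + (8)·(1/11) + (8)·(2/11) = -12/11.
day 2: (6)·(7/11) + (-4)·(1/11) + (0)·(1/11) + (-8)·(2/11) = 2.
The best pure response is day 2 with expected payoff 2.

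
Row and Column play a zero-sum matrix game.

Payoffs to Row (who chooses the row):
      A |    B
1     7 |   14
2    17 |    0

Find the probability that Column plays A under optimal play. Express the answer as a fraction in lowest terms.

Row minima are 7 and 0, so Row's maximin is 7; column maxima are 17 and 14, so Column's minimax is 14. These differ, so the equilibrium is in mixed strategies.
Let Column play A with probability q. Row is indifferent when 7q + 14(1−q) = 17q, giving q = 7/12.

7/12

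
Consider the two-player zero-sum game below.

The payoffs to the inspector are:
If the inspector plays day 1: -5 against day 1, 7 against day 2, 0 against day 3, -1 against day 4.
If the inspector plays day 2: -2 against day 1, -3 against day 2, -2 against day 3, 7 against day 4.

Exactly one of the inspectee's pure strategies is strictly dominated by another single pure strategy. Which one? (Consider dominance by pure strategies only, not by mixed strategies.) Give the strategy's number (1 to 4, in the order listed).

4

The inspectee prefers columns that give the inspector less. Compare day 4 with day 1: -5 < -1, -2 < 7.
So day 1 strictly dominates day 4 for the inspectee; day 4 is strictly dominated.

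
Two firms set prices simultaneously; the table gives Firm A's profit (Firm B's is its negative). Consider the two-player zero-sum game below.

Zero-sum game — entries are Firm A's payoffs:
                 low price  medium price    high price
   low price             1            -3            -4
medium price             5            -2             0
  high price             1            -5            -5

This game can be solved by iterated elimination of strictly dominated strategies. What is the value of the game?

-2

Column low price is strictly dominated by medium price for Firm B (-3<1, -2<5, -5<1); eliminate low price.
Row low price is strictly dominated by row medium price (-2>-3, 0>-4); eliminate low price.
Row high price is strictly dominated by row medium price (-2>-5, 0>-5); eliminate high price.
Column high price is strictly dominated by medium price for Firm B (-2<0); eliminate high price.
Only (medium price, medium price) remains, with payoff -2.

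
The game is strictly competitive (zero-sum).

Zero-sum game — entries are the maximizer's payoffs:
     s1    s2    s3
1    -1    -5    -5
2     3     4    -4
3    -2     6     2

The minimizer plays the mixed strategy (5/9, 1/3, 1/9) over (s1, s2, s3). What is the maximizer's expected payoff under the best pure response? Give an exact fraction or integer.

1: (-1)·(5/9) + (-5)·(1/3) + (-5)·(1/9) = -25/9.
2: (3)·(5/9) + (4)·(1/3) + (-4)·(1/9) = 23/9.
3: (-2)·(5/9) + (6)·(1/3) + (2)·(1/9) = 10/9.
The best pure response is 2 with expected payoff 23/9.

23/9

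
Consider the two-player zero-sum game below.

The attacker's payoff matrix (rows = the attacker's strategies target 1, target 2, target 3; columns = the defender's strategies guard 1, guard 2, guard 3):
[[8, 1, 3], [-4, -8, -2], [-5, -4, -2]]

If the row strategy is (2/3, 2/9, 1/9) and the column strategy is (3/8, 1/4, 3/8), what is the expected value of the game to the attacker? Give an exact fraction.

113/72

Against (3/8, 1/4, 3/8), each row's expected payoff is target 1: 35/8; target 2: -17/4; target 3: -29/8.
Taking the (2/3, 2/9, 1/9)-weighted average: (2/3)·(35/8) + (2/9)·(-17/4) + (1/9)·(-29/8) = 113/72.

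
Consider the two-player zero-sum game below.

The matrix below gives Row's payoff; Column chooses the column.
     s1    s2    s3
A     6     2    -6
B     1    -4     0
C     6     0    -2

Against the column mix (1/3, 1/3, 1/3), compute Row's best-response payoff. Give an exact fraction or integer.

4/3

A: (6)·(1/3) + (2)·(1/3) + (-6)·(1/3) = 2/3.
B: (1)·(1/3) + (-4)·(1/3) + (0)·(1/3) = -1.
C: (6)·(1/3) + (0)·(1/3) + (-2)·(1/3) = 4/3.
The best pure response is C with expected payoff 4/3.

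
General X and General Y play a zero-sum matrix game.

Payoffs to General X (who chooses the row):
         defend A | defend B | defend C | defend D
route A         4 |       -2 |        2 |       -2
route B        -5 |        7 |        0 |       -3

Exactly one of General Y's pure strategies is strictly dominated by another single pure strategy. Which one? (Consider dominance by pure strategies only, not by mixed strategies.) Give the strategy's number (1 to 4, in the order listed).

General Y prefers columns that give General X less. Compare defend C with defend D: -2 < 2, -3 < 0.
So defend D strictly dominates defend C for General Y; defend C is strictly dominated.

3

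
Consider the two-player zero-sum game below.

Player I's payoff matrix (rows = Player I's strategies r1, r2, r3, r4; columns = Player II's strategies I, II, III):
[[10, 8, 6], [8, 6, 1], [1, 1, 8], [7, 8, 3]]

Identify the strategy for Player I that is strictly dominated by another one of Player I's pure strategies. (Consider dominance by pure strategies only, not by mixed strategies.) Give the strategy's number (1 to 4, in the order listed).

Compare r2 with r1: 10 > 8, 8 > 6, 6 > 1.
So r1 strictly dominates r2 for Player I; r2 is strictly dominated.

2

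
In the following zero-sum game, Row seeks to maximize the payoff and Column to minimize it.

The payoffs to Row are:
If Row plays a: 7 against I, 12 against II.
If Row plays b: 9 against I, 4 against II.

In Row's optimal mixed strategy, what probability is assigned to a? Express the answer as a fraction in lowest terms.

Row minima are 7 and 4, so Row's maximin is 7; column maxima are 9 and 12, so Column's minimax is 9. These differ, so the equilibrium is in mixed strategies.
Let Row play a with probability p. Column is indifferent when 7p + 9(1−p) = 12p + 4(1−p), giving p = 1/2.

1/2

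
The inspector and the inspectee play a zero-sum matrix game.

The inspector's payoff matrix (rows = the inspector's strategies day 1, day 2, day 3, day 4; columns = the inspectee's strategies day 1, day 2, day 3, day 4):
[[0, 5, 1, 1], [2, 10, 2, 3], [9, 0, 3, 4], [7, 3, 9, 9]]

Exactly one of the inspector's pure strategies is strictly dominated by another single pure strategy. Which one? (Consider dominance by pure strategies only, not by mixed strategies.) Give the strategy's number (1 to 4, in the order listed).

1

Compare day 1 with day 2: 2 > 0, 10 > 5, 2 > 1, 3 > 1.
So day 2 strictly dominates day 1 for the inspector; day 1 is strictly dominated.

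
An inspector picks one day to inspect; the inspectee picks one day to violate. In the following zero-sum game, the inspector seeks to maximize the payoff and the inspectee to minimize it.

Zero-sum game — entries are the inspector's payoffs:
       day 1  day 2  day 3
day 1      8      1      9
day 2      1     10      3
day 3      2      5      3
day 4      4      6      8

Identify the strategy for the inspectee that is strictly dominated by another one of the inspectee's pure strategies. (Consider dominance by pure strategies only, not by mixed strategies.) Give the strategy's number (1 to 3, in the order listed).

3

The inspectee prefers columns that give the inspector less. Compare day 3 with day 1: 8 < 9, 1 < 3, 2 < 3, 4 < 8.
So day 1 strictly dominates day 3 for the inspectee; day 3 is strictly dominated.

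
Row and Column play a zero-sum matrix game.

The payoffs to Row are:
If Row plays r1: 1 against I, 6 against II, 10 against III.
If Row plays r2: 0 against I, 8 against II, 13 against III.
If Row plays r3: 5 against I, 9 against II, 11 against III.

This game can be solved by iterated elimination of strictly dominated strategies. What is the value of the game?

Row r1 is strictly dominated by row r3 (5>1, 9>6, 11>10); eliminate r1.
Column II is strictly dominated by I for Column (0<8, 5<9); eliminate II.
Column III is strictly dominated by I for Column (0<13, 5<11); eliminate III.
Row r2 is strictly dominated by row r3 (5>0); eliminate r2.
Only (r3, I) remains, with payoff 5.

5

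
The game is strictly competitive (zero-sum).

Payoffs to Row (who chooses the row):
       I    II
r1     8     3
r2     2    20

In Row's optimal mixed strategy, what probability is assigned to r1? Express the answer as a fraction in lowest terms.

Row minima are 3 and 2, so Row's maximin is 3; column maxima are 8 and 20, so Column's minimax is 8. These differ, so the equilibrium is in mixed strategies.
Let Row play r1 with probability p. Column is indifferent when 8p + 2(1−p) = 3p + 20(1−p), giving p = 18/23.

18/23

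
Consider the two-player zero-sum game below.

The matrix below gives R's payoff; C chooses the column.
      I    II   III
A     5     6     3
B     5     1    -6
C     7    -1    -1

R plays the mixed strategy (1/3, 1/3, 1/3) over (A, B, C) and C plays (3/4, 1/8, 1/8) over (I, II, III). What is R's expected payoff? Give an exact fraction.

13/3

Against (3/4, 1/8, 1/8), each row's expected payoff is A: 39/8; B: 25/8; C: 5.
Taking the (1/3, 1/3, 1/3)-weighted average: (1/3)·(39/8) + (1/3)·(25/8) + (1/3)·(5) = 13/3.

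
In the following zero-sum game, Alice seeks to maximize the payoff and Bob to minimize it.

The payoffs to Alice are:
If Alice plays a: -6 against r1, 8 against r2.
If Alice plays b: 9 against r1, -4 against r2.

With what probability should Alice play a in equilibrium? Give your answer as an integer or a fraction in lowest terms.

Row minima are -6 and -4, so Alice's maximin is -4; column maxima are 9 and 8, so Bob's minimax is 8. These differ, so the equilibrium is in mixed strategies.
Let Alice play a with probability p. Bob is indifferent when −6p + 9(1−p) = 8p − 4(1−p), giving p = 13/27.

13/27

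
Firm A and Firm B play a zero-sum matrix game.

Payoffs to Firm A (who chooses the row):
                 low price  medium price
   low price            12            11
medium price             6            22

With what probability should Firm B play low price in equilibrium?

11/17

Row minima are 11 and 6, so Firm A's maximin is 11; column maxima are 12 and 22, so Firm B's minimax is 12. These differ, so the equilibrium is in mixed strategies.
Let Firm B play low price with probability q. Firm A is indifferent when 12q + 11(1−q) = 6q + 22(1−q), giving q = 11/17.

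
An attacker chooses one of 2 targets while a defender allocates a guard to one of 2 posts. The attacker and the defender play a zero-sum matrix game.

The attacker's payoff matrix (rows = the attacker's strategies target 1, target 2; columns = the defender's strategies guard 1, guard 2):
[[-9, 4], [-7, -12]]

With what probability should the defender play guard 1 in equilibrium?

8/9

Row minima are -9 and -12, so the attacker's maximin is -9; column maxima are -7 and 4, so the defender's minimax is -7. These differ, so the equilibrium is in mixed strategies.
Let the defender play guard 1 with probability q. The attacker is indifferent when −9q + 4(1−q) = −7q − 12(1−q), giving q = 8/9.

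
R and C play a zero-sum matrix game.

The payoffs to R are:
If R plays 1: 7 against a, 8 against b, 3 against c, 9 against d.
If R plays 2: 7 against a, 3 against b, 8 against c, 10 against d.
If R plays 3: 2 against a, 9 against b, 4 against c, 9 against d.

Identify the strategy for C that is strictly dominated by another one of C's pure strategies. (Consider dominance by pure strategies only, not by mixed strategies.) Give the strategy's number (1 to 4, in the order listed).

4

C prefers columns that give R less. Compare d with a: 7 < 9, 7 < 10, 2 < 9.
So a strictly dominates d for C; d is strictly dominated.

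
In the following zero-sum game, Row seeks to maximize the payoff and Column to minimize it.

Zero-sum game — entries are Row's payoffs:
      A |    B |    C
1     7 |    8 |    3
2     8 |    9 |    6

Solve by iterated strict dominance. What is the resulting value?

Column A is strictly dominated by C for Column (3<7, 6<8); eliminate A.
Column B is strictly dominated by C for Column (3<8, 6<9); eliminate B.
Row 1 is strictly dominated by row 2 (6>3); eliminate 1.
Only (2, C) remains, with payoff 6.

6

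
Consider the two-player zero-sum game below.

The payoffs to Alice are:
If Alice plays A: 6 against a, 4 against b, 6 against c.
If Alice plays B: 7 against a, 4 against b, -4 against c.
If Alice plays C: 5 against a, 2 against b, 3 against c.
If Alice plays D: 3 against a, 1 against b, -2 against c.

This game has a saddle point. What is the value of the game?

Row minima: 4, -4, 2, -2 → Alice's maximin is 4.
Column maxima: 7, 4, 6 → Bob's minimax is 4.
They coincide at (A, b), so the value is 4.

4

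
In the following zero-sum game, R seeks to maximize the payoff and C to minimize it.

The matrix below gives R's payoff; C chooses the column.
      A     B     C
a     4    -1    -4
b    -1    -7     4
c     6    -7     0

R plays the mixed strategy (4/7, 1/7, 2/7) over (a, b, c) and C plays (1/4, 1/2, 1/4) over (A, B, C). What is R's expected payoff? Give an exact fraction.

Against (1/4, 1/2, 1/4), each row's expected payoff is a: -1/2; b: -11/4; c: -2.
Taking the (4/7, 1/7, 2/7)-weighted average: (4/7)·(-1/2) + (1/7)·(-11/4) + (2/7)·(-2) = -5/4.

-5/4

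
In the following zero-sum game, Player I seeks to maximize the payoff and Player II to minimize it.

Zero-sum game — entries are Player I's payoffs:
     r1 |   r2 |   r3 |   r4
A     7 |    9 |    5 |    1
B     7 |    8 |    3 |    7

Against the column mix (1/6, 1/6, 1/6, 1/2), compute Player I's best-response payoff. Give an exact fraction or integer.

13/2

A: (7)·(1/6) + (9)·(1/6) + (5)·(1/6) + (1)·(1/2) = 4.
B: (7)·(1/6) + (8)·(1/6) + (3)·(1/6) + (7)·(1/2) = 13/2.
The best pure response is B with expected payoff 13/2.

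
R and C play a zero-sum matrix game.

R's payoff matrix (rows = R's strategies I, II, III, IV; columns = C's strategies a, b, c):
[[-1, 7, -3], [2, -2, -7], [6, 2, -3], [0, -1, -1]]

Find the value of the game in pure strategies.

Row minima: -3, -7, -3, -1 → R's maximin is -1.
Column maxima: 6, 7, -1 → C's minimax is -1.
They coincide at (IV, c), so the value is -1.

-1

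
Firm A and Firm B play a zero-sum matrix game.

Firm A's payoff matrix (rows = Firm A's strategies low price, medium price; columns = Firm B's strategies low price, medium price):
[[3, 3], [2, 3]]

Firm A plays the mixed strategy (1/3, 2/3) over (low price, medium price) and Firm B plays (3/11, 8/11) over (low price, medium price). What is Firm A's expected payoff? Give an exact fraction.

31/11

Against (3/11, 8/11), each row's expected payoff is low price: 3; medium price: 30/11.
Taking the (1/3, 2/3)-weighted average: (1/3)·(3) + (2/3)·(30/11) = 31/11.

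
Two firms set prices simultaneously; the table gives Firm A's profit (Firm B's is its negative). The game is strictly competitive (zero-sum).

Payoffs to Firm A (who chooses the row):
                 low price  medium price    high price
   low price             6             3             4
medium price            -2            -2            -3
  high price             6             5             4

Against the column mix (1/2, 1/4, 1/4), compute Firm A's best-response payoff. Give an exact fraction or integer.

21/4

low price: (6)·(1/2) + (3)·(1/4) + (4)·(1/4) = 19/4.
medium price: (-2)·(1/2) + (-2)·(1/4) + (-3)·(1/4) = -9/4.
high price: (6)·(1/2) + (5)·(1/4) + (4)·(1/4) = 21/4.
The best pure response is high price with expected payoff 21/4.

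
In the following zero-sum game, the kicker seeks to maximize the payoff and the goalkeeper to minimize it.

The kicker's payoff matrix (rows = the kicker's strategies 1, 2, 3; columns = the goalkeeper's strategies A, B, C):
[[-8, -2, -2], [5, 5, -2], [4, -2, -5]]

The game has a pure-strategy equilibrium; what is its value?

Row minima: -8, -2, -5 → the kicker's maximin is -2.
Column maxima: 5, 5, -2 → the goalkeeper's minimax is -2.
They coincide at (2, C), so the value is -2.

-2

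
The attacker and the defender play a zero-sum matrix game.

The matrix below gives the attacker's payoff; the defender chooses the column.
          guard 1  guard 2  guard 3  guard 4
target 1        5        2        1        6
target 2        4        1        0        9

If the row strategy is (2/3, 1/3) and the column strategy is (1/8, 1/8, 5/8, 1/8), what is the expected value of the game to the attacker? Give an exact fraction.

Against (1/8, 1/8, 5/8, 1/8), each row's expected payoff is target 1: 9/4; target 2: 7/4.
Taking the (2/3, 1/3)-weighted average: (2/3)·(9/4) + (1/3)·(7/4) = 25/12.

25/12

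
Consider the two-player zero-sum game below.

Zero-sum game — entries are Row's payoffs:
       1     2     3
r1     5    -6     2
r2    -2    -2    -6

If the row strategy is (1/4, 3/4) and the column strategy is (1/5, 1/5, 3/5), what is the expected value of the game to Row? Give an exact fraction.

Against (1/5, 1/5, 3/5), each row's expected payoff is r1: 1; r2: -22/5.
Taking the (1/4, 3/4)-weighted average: (1/4)·(1) + (3/4)·(-22/5) = -61/20.

-61/20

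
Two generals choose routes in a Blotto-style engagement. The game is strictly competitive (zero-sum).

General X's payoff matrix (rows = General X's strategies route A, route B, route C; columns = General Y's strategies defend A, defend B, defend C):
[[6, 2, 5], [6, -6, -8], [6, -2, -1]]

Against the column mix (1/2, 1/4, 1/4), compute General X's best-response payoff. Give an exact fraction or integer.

route A: (6)·(1/2) + (2)·(1/4) + (5)·(1/4) = 19/4.
route B: (6)·(1/2) + (-6)·(1/4) + (-8)·(1/4) = -1/2.
route C: (6)·(1/2) + (-2)·(1/4) + (-1)·(1/4) = 9/4.
The best pure response is route A with expected payoff 19/4.

19/4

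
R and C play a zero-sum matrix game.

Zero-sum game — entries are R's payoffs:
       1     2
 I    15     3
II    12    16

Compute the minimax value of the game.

51/4

Row minima are 3 and 12, so R's maximin is 12; column maxima are 15 and 16, so C's minimax is 15. These differ, so the equilibrium is in mixed strategies.
Let R play I with probability p. C is indifferent when 15p + 12(1−p) = 3p + 16(1−p), giving p = 1/4.
Let C play 1 with probability q. R is indifferent when 15q + 3(1−q) = 12q + 16(1−q), giving q = 13/16.
The value is 15·(13/16) + (3)·(3/16) = 51/4.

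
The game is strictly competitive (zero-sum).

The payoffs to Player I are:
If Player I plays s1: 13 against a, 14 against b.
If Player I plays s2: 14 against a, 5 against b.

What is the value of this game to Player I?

Row minima are 13 and 5, so Player I's maximin is 13; column maxima are 14 and 14, so Player II's minimax is 14. These differ, so the equilibrium is in mixed strategies.
Let Player I play s1 with probability p. Player II is indifferent when 13p + 14(1−p) = 14p + 5(1−p), giving p = 9/10.
Let Player II play a with probability q. Player I is indifferent when 13q + 14(1−q) = 14q + 5(1−q), giving q = 9/10.
The value is 13·(9/10) + (14)·(1/10) = 131/10.

131/10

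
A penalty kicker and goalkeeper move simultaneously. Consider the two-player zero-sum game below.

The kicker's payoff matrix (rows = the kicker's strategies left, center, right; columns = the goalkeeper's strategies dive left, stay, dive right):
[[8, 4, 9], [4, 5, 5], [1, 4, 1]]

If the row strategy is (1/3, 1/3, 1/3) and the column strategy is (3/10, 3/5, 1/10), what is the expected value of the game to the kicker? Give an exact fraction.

Against (3/10, 3/5, 1/10), each row's expected payoff is left: 57/10; center: 47/10; right: 14/5.
Taking the (1/3, 1/3, 1/3)-weighted average: (1/3)·(57/10) + (1/3)·(47/10) + (1/3)·(14/5) = 22/5.

22/5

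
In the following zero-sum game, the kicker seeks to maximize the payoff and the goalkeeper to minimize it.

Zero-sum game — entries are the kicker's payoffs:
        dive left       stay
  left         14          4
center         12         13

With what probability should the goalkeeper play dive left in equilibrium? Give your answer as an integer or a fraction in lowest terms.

9/11

Row minima are 4 and 12, so the kicker's maximin is 12; column maxima are 14 and 13, so the goalkeeper's minimax is 13. These differ, so the equilibrium is in mixed strategies.
Let the goalkeeper play dive left with probability q. The kicker is indifferent when 14q + 4(1−q) = 12q + 13(1−q), giving q = 9/11.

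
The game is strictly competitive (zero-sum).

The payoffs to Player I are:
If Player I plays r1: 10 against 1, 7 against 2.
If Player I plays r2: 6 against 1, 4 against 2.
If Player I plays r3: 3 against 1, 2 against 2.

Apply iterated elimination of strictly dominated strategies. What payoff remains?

Row r2 is strictly dominated by row r1 (10>6, 7>4); eliminate r2.
Row r3 is strictly dominated by row r1 (10>3, 7>2); eliminate r3.
Column 1 is strictly dominated by 2 for Player II (7<10); eliminate 1.
Only (r1, 2) remains, with payoff 7.

7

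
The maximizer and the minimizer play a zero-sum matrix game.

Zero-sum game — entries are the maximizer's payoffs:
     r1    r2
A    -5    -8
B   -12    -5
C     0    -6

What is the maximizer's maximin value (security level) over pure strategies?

The worst-case payoff for each row is A: -8, B: -12, C: -6.
The best of these is -6.

-6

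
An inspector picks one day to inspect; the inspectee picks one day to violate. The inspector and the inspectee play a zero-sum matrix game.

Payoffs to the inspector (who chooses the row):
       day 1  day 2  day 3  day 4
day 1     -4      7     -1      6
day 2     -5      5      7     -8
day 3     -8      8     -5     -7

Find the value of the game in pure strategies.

Row minima: -4, -8, -8 → the inspector's maximin is -4.
Column maxima: -4, 8, 7, 6 → the inspectee's minimax is -4.
They coincide at (day 1, day 1), so the value is -4.

-4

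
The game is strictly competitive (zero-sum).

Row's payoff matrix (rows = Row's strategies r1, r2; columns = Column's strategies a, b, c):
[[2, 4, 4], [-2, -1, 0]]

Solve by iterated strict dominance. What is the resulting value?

2

Column b is strictly dominated by a for Column (2<4, -2<-1); eliminate b.
Row r2 is strictly dominated by row r1 (2>-2, 4>0); eliminate r2.
Column c is strictly dominated by a for Column (2<4); eliminate c.
Only (r1, a) remains, with payoff 2.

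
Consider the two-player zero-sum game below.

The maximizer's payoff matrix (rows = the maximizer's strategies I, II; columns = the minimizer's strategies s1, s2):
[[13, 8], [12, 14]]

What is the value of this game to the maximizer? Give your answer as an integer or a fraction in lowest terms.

86/7

Row minima are 8 and 12, so the maximizer's maximin is 12; column maxima are 13 and 14, so the minimizer's minimax is 13. These differ, so the equilibrium is in mixed strategies.
Let the maximizer play I with probability p. The minimizer is indifferent when 13p + 12(1−p) = 8p + 14(1−p), giving p = 2/7.
Let the minimizer play s1 with probability q. The maximizer is indifferent when 13q + 8(1−q) = 12q + 14(1−q), giving q = 6/7.
The value is 13·(6/7) + (8)·(1/7) = 86/7.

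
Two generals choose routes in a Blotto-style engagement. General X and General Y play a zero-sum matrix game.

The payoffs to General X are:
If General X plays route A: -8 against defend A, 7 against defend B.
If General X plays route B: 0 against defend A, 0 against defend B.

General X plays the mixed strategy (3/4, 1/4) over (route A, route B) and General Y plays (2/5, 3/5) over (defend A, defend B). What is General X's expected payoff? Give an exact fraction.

Against (2/5, 3/5), each row's expected payoff is route A: 1; route B: 0.
Taking the (3/4, 1/4)-weighted average: (3/4)·(1) + (1/4)·(0) = 3/4.

3/4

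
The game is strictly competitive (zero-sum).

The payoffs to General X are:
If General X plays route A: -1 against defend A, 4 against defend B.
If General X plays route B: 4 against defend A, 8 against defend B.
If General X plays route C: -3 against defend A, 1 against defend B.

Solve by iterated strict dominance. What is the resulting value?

Column defend B is strictly dominated by defend A for General Y (-1<4, 4<8, -3<1); eliminate defend B.
Row route A is strictly dominated by row route B (4>-1); eliminate route A.
Row route C is strictly dominated by row route B (4>-3); eliminate route C.
Only (route B, defend A) remains, with payoff 4.

4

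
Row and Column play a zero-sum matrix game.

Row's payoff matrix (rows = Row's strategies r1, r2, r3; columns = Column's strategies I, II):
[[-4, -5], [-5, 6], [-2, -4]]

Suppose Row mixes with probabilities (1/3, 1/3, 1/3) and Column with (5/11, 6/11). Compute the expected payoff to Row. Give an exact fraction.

Against (5/11, 6/11), each row's expected payoff is r1: -50/11; r2: 1; r3: -34/11.
Taking the (1/3, 1/3, 1/3)-weighted average: (1/3)·(-50/11) + (1/3)·(1) + (1/3)·(-34/11) = -73/33.

-73/33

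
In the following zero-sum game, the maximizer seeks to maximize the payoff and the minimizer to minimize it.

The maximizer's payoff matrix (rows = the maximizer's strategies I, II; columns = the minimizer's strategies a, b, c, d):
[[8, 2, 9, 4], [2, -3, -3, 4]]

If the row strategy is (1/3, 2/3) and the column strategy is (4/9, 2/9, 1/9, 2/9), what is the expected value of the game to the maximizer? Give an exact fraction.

Against (4/9, 2/9, 1/9, 2/9), each row's expected payoff is I: 53/9; II: 7/9.
Taking the (1/3, 2/3)-weighted average: (1/3)·(53/9) + (2/3)·(7/9) = 67/27.

67/27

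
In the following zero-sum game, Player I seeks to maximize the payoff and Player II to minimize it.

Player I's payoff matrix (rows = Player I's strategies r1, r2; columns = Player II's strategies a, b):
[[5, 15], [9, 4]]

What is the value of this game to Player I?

Row minima are 5 and 4, so Player I's maximin is 5; column maxima are 9 and 15, so Player II's minimax is 9. These differ, so the equilibrium is in mixed strategies.
Let Player I play r1 with probability p. Player II is indifferent when 5p + 9(1−p) = 15p + 4(1−p), giving p = 1/3.
Let Player II play a with probability q. Player I is indifferent when 5q + 15(1−q) = 9q + 4(1−q), giving q = 11/15.
The value is 5·(11/15) + (15)·(4/15) = 23/3.

23/3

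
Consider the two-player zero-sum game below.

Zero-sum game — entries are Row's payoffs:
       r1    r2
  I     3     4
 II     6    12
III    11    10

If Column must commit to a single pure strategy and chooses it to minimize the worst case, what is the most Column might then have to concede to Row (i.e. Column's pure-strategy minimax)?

11

The worst case (largest entry) in each column is r1: 11, r2: 12.
The best (smallest) of these is 11.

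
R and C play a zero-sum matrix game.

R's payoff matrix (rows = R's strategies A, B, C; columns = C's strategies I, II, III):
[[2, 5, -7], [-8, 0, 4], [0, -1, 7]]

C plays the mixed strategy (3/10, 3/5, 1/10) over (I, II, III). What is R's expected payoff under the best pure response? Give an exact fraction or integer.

29/10

A: (2)·(3/10) + (5)·(3/5) + (-7)·(1/10) = 29/10.
B: (-8)·(3/10) + (0)·(3/5) + (4)·(1/10) = -2.
C: (0)·(3/10) + (-1)·(3/5) + (7)·(1/10) = 1/10.
The best pure response is A with expected payoff 29/10.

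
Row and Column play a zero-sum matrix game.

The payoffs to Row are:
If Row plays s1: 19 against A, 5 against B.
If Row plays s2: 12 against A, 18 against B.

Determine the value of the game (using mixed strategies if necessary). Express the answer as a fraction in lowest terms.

141/10

Row minima are 5 and 12, so Row's maximin is 12; column maxima are 19 and 18, so Column's minimax is 18. These differ, so the equilibrium is in mixed strategies.
Let Row play s1 with probability p. Column is indifferent when 19p + 12(1−p) = 5p + 18(1−p), giving p = 3/10.
Let Column play A with probability q. Row is indifferent when 19q + 5(1−q) = 12q + 18(1−q), giving q = 13/20.
The value is 19·(13/20) + (5)·(7/20) = 141/10.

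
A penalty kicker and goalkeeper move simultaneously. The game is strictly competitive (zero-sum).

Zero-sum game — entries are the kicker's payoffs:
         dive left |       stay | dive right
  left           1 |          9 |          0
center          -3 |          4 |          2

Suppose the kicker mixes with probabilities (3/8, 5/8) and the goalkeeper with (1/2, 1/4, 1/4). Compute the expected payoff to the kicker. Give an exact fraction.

Against (1/2, 1/4, 1/4), each row's expected payoff is left: 11/4; center: 0.
Taking the (3/8, 5/8)-weighted average: (3/8)·(11/4) + (5/8)·(0) = 33/32.

33/32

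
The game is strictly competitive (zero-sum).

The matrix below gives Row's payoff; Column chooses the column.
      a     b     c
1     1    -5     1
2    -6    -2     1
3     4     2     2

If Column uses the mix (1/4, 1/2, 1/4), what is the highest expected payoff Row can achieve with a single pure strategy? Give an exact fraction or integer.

5/2

1: (1)·(1/4) + (-5)·(1/2) + (1)·(1/4) = -2.
2: (-6)·(1/4) + (-2)·(1/2) + (1)·(1/4) = -9/4.
3: (4)·(1/4) + (2)·(1/2) + (2)·(1/4) = 5/2.
The best pure response is 3 with expected payoff 5/2.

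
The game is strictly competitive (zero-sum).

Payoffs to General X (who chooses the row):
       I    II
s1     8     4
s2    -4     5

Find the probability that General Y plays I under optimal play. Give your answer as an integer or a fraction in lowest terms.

1/13

Row minima are 4 and -4, so General X's maximin is 4; column maxima are 8 and 5, so General Y's minimax is 5. These differ, so the equilibrium is in mixed strategies.
Let General Y play I with probability q. General X is indifferent when 8q + 4(1−q) = −4q + 5(1−q), giving q = 1/13.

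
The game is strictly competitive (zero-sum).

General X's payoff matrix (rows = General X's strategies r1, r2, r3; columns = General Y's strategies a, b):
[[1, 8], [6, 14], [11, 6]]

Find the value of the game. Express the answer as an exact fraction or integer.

Row r1 is strictly dominated by row r2, so General X never plays it.
The remaining 2×2 game on (r2, r3) × (a, b) has no saddle point. Let General X play r2 with probability p; indifference gives 6p + 11(1−p) = 14p + 6(1−p), so p = 5/13.
Similarly General Y's optimal q on a is 8/13, and the value is 6·(8/13) + (14)·(5/13) = 118/13.

118/13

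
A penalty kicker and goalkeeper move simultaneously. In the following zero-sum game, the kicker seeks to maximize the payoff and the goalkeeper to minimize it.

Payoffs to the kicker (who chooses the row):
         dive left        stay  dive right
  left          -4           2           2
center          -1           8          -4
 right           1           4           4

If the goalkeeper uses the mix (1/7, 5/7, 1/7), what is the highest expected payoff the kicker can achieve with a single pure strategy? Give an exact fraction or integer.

left: (-4)·(1/7) + (2)·(5/7) + (2)·(1/7) = 8/7.
center: (-1)·(1/7) + (8)·(5/7) + (-4)·(1/7) = 5.
right: (1)·(1/7) + (4)·(5/7) + (4)·(1/7) = 25/7.
The best pure response is center with expected payoff 5.

5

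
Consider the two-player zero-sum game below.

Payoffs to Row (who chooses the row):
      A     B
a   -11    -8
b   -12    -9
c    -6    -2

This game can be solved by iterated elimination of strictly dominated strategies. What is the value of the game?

Row b is strictly dominated by row a (-11>-12, -8>-9); eliminate b.
Column B is strictly dominated by A for Column (-11<-8, -6<-2); eliminate B.
Row a is strictly dominated by row c (-6>-11); eliminate a.
Only (c, A) remains, with payoff -6.

-6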